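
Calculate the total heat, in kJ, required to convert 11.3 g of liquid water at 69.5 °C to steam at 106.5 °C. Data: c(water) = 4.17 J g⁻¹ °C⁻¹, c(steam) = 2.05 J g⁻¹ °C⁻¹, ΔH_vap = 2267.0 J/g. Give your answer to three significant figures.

q = 27.2 kJ

q1 (heat water 69.5→100.0 °C): 11.3 × 4.17 × 30.5 = 1437 J
q2 (vaporize at 100 °C): 11.3 × 2267.0 = 25617 J
q3 (heat steam 100.0→106.5 °C): 11.3 × 2.05 × 6.5 = 151 J
Total: 1437 + 25617 + 151 = 27205 J = 27.2 kJ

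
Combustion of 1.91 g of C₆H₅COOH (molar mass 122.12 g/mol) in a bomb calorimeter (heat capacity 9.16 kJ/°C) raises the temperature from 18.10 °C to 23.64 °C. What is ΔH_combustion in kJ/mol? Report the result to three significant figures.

ΔH = -3240 kJ/mol

ΔT = 23.64 − 18.10 = 5.54 °C
q_cal = C_cal × ΔT = 9.16 × 5.54 = 50.7464 kJ
n = 1.91 / 122.12 = 0.01564 mol
q_rxn = −q_cal = -50.7464 kJ
ΔH = -50.7464 / 0.01564 = -3244.7 kJ/mol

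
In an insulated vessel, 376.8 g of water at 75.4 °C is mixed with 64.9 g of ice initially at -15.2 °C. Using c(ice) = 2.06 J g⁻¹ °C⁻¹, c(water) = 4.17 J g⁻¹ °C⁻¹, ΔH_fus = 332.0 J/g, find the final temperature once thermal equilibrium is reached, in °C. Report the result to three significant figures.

T_f = 51.5 °C

Heat to bring ice to 0 °C and melt it: q₁ = 64.9×2.06×15.2 + 64.9×332.0 = 23579 J
Heat the water can supply cooling to 0 °C: 376.8×4.17×75.4 = 118473 J > q₁, so all ice melts.
Energy balance: 376.8×4.17×(75.4 − T) = 23579 + 64.9×4.17×(T − 0)
1571.256(75.4 − T) = 23579 + 270.633 T
118473 − 23579 = 1841.889 T
T = 94894 / 1841.889 = 51.52 °C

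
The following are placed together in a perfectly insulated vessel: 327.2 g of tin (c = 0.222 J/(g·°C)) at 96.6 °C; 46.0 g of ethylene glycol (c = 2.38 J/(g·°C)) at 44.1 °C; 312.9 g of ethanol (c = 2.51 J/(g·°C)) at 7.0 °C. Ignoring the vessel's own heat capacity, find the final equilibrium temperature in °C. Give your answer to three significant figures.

T_f = 17.9 °C

Σ mᵢcᵢ(T − Tᵢ) = 0  ⇒  T = Σ mᵢcᵢTᵢ / Σ mᵢcᵢ
Σ mᵢcᵢ = 327.2×0.222 + 46.0×2.38 + 312.9×2.51 = 967.4974
Σ mᵢcᵢTᵢ = 72.6384×96.6 + 109.48×44.1 + 785.379×7.0 = 17343
T = 17343 / 967.4974 = 17.93 °C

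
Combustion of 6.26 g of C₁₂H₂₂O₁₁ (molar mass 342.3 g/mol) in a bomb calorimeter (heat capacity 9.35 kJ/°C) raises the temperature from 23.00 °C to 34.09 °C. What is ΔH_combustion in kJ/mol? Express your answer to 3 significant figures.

ΔH = -5670 kJ/mol

ΔT = 34.09 − 23.00 = 11.09 °C
q_cal = C_cal × ΔT = 9.35 × 11.09 = 103.6915 kJ
n = 6.26 / 342.3 = 0.01829 mol
q_rxn = −q_cal = -103.6915 kJ
ΔH = -103.6915 / 0.01829 = -5669 kJ/mol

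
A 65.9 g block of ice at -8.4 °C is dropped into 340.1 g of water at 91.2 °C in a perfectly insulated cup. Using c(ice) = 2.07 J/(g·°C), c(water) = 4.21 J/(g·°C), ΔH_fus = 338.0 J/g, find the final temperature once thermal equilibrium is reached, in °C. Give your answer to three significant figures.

T_f = 62.7 °C

Heat to bring ice to 0 °C and melt it: q₁ = 65.9×2.07×8.4 + 65.9×338.0 = 23420 J
Heat the water can supply cooling to 0 °C: 340.1×4.21×91.2 = 130582 J > q₁, so all ice melts.
Energy balance: 340.1×4.21×(91.2 − T) = 23420 + 65.9×4.21×(T − 0)
1431.821(91.2 − T) = 23420 + 277.439 T
130582 − 23420 = 1709.260 T
T = 107162 / 1709.260 = 62.69 °C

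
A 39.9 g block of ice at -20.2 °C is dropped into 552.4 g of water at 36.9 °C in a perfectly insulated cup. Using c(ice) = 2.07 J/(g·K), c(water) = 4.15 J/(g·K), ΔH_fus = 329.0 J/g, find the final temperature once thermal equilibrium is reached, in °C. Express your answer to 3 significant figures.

T_f = 28.4 °C

Heat to bring ice to 0 °C and melt it: q₁ = 39.9×2.07×20.2 + 39.9×329.0 = 14795 J
Heat the water can supply cooling to 0 °C: 552.4×4.15×36.9 = 84591.8 J > q₁, so all ice melts.
Energy balance: 552.4×4.15×(36.9 − T) = 14795 + 39.9×4.15×(T − 0)
2292.46(36.9 − T) = 14795 + 165.585 T
84591.8 − 14795 = 2458.045 T
T = 69796.8 / 2458.045 = 28.40 °C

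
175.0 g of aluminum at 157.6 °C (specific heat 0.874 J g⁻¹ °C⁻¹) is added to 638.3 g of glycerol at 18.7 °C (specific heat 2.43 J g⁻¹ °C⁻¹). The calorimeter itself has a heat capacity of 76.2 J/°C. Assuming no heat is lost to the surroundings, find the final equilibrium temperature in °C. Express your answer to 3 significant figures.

T_f = 30.6 °C

Heat lost by aluminum = heat gained by glycerol + calorimeter.
(175.0)(0.874)(157.6 − T) = [(638.3)(2.43) + 76.2](T − 18.7)
152.95 (157.6 − T) = 1627.269 (T − 18.7)
24105 − 152.95 T = 1627.269 T − 30430
54535 = 1780.219 T
T = 30.63 °C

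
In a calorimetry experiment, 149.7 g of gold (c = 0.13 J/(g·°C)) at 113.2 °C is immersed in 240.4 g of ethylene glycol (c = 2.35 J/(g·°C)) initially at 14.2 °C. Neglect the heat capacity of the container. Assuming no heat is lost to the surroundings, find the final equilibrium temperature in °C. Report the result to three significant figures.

Heat lost by gold = heat gained by ethylene glycol.
(149.7)(0.13)(113.2 − T) = (240.4)(2.35)(T − 14.2)
19.461 (113.2 − T) = 564.94 (T − 14.2)
2203.0 − 19.461 T = 564.94 T − 8022.1
10225.1 = 584.401 T
T = 17.50 °C

T_f = 17.5 °C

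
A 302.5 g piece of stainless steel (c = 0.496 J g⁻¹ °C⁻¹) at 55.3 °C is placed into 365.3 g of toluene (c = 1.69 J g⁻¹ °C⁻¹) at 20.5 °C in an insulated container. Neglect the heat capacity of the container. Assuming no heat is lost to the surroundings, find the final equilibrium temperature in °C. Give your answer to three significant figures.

Heat lost by stainless steel = heat gained by toluene.
(302.5)(0.496)(55.3 − T) = (365.3)(1.69)(T − 20.5)
150.04 (55.3 − T) = 617.357 (T − 20.5)
8297.2 − 150.04 T = 617.357 T − 12656
20953.2 = 767.397 T
T = 27.30 °C

T_f = 27.3 °C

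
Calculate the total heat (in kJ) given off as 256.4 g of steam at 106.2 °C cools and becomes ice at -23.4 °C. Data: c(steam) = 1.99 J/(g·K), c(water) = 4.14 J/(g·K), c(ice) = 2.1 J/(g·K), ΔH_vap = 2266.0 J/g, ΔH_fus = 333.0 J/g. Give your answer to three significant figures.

q = 788 kJ

q1 (cool steam 106.2→100 °C): 256.4 × 1.99 × 6.2 = 3163 J
q2 (condense at 100 °C): 256.4 × 2266.0 = 581002 J
q3 (cool water 100→0 °C): 256.4 × 4.14 × 100.0 = 106150 J
q4 (freeze at 0 °C): 256.4 × 333.0 = 85381 J
q5 (cool ice 0→-23.4 °C): 256.4 × 2.1 × 23.4 = 12599 J
Total: 3163 + 581002 + 106150 + 85381 + 12599 = 788295 J = 788 kJ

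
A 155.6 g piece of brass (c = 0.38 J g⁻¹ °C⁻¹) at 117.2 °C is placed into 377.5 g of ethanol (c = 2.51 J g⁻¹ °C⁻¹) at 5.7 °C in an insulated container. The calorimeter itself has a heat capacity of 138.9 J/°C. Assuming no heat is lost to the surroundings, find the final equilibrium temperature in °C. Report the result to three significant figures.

Heat lost by brass = heat gained by ethanol + calorimeter.
(155.6)(0.38)(117.2 − T) = [(377.5)(2.51) + 138.9](T − 5.7)
59.128 (117.2 − T) = 1086.425 (T − 5.7)
6929.8 − 59.128 T = 1086.425 T − 6192.6
13122.4 = 1145.553 T
T = 11.46 °C

T_f = 11.5 °C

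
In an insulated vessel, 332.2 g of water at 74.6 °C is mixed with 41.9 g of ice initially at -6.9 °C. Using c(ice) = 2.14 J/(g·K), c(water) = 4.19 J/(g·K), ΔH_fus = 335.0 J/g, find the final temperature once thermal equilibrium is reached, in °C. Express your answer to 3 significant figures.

T_f = 56.9 °C

Heat to bring ice to 0 °C and melt it: q₁ = 41.9×2.14×6.9 + 41.9×335.0 = 14655 J
Heat the water can supply cooling to 0 °C: 332.2×4.19×74.6 = 103837 J > q₁, so all ice melts.
Energy balance: 332.2×4.19×(74.6 − T) = 14655 + 41.9×4.19×(T − 0)
1391.918(74.6 − T) = 14655 + 175.561 T
103837 − 14655 = 1567.479 T
T = 89182 / 1567.479 = 56.90 °C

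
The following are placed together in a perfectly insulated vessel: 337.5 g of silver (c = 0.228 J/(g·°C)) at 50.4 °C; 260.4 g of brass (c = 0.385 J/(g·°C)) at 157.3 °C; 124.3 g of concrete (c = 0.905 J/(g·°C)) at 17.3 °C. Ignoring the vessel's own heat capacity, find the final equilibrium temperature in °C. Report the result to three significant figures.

T_f = 74.5 °C

Σ mᵢcᵢ(T − Tᵢ) = 0  ⇒  T = Σ mᵢcᵢTᵢ / Σ mᵢcᵢ
Σ mᵢcᵢ = 337.5×0.228 + 260.4×0.385 + 124.3×0.905 = 289.6955
Σ mᵢcᵢTᵢ = 76.95×50.4 + 100.254×157.3 + 112.4915×17.3 = 21594
T = 21594 / 289.6955 = 74.54 °C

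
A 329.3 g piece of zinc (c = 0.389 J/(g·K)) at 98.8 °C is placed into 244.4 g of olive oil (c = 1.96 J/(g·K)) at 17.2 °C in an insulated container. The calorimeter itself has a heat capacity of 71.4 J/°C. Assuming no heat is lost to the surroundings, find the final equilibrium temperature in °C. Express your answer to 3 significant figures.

T_f = 32.6 °C

Heat lost by zinc = heat gained by olive oil + calorimeter.
(329.3)(0.389)(98.8 − T) = [(244.4)(1.96) + 71.4](T − 17.2)
128.0977 (98.8 − T) = 550.424 (T − 17.2)
12656 − 128.0977 T = 550.424 T − 9467.3
22123.3 = 678.5217 T
T = 32.61 °C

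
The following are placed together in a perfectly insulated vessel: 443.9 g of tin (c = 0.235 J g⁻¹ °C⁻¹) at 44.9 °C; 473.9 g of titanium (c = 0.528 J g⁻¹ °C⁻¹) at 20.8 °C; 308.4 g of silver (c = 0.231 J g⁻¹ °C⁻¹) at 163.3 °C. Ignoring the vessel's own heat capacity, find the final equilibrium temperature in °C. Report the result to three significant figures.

Σ mᵢcᵢ(T − Tᵢ) = 0  ⇒  T = Σ mᵢcᵢTᵢ / Σ mᵢcᵢ
Σ mᵢcᵢ = 443.9×0.235 + 473.9×0.528 + 308.4×0.231 = 425.7761
Σ mᵢcᵢTᵢ = 104.3165×44.9 + 250.2192×20.8 + 71.2404×163.3 = 21522
T = 21522 / 425.7761 = 50.548 °C

T_f = 50.5 °C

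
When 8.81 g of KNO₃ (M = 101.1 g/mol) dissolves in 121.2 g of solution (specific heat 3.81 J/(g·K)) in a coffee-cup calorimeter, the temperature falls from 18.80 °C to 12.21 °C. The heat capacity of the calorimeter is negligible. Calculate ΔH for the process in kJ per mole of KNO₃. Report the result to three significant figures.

|ΔT| = |12.21 − 18.80| = 6.59 °C
|q_surr| = (121.2 × 3.81) × 6.59 = 461.772 × 6.59 = 3043 J
n(KNO₃) = 8.81 / 101.1 = 0.08714 mol
Temperature fell, so q_rxn = +|q_surr| = 3.043 kJ
ΔH = q_rxn / n = 34.92 kJ/mol

ΔH = 34.9 kJ/mol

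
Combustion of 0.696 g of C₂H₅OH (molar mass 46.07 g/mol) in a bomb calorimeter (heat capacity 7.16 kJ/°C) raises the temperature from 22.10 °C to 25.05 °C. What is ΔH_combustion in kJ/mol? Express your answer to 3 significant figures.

ΔH = -1400 kJ/mol

ΔT = 25.05 − 22.10 = 2.95 °C
q_cal = C_cal × ΔT = 7.16 × 2.95 = 21.122 kJ
n = 0.696 / 46.07 = 0.01511 mol
q_rxn = −q_cal = -21.122 kJ
ΔH = -21.122 / 0.01511 = -1398 kJ/mol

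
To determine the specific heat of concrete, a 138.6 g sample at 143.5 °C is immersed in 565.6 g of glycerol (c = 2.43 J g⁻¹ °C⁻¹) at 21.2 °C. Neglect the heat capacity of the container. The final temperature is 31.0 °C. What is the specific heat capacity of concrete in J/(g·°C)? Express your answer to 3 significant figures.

q_gained = (565.6 × 2.43) × (31.0 − 21.2) = 13470 J
q_lost = 138.6 × c × (143.5 − 31.0) = 15592.5 c
Set equal: c = 13470 / 15592.5 = 0.864 J/(g·°C)

c = 0.864 J/(g·°C)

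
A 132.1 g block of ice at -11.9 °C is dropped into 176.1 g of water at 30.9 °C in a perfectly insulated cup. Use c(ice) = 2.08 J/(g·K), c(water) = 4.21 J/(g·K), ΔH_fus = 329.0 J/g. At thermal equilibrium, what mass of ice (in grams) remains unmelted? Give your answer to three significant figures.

Heat to warm all ice to 0 °C: 132.1×2.08×11.9 = 3269.7 J
Heat released by water cooling to 0 °C: 176.1×4.21×30.9 = 22909 J
22909 J < 3269.7 + 132.1×329.0 = 46730.6 J, so not all ice melts; final T = 0 °C.
Heat left for melting: 22909 − 3269.7 = 19639.3 J
Mass melted = 19639.3 / 329.0 = 59.69 g
Ice remaining = 132.1 − 59.69 = 72.41 g

m_ice remaining = 72.4 g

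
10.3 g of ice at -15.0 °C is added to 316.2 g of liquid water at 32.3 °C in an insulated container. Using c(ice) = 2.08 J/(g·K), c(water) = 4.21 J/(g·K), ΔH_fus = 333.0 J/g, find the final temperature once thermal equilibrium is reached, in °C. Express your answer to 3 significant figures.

T_f = 28.6 °C

Heat to bring ice to 0 °C and melt it: q₁ = 10.3×2.08×15.0 + 10.3×333.0 = 3751.3 J
Heat the water can supply cooling to 0 °C: 316.2×4.21×32.3 = 42997.8 J > q₁, so all ice melts.
Energy balance: 316.2×4.21×(32.3 − T) = 3751.3 + 10.3×4.21×(T − 0)
1331.202(32.3 − T) = 3751.3 + 43.363 T
42997.8 − 3751.3 = 1374.565 T
T = 39246.5 / 1374.565 = 28.55 °C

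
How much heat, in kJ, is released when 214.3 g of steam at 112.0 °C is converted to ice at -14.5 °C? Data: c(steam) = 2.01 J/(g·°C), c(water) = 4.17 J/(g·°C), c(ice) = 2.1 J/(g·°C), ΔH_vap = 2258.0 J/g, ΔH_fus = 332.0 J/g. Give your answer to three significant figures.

q = 656 kJ

q1 (cool steam 112.0→100 °C): 214.3 × 2.01 × 12.0 = 5169 J
q2 (condense at 100 °C): 214.3 × 2258.0 = 483889 J
q3 (cool water 100→0 °C): 214.3 × 4.17 × 100.0 = 89363 J
q4 (freeze at 0 °C): 214.3 × 332.0 = 71148 J
q5 (cool ice 0→-14.5 °C): 214.3 × 2.1 × 14.5 = 6525 J
Total: 5169 + 483889 + 89363 + 71148 + 6525 = 656094 J = 656 kJ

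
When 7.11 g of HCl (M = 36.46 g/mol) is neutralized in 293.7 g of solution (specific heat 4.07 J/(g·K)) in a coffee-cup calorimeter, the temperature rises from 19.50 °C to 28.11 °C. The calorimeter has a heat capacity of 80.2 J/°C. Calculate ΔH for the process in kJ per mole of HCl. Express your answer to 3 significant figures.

|ΔT| = |28.11 − 19.50| = 8.61 °C
|q_surr| = (293.7 × 4.07 + 80.2) × 8.61 = 1275.559 × 8.61 = 10980 J
n(HCl) = 7.11 / 36.46 = 0.1950 mol
Temperature rose, so q_rxn = −|q_surr| = -10.98 kJ
ΔH = q_rxn / n = -56.31 kJ/mol

ΔH = -56.3 kJ/mol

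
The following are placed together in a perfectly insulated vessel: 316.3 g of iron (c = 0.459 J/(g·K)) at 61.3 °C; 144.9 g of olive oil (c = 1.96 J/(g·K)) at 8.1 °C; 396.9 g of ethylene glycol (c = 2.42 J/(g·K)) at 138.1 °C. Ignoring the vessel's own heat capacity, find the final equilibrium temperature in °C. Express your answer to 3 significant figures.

Σ mᵢcᵢ(T − Tᵢ) = 0  ⇒  T = Σ mᵢcᵢTᵢ / Σ mᵢcᵢ
Σ mᵢcᵢ = 316.3×0.459 + 144.9×1.96 + 396.9×2.42 = 1389.6837
Σ mᵢcᵢTᵢ = 145.1817×61.3 + 284.004×8.1 + 960.498×138.1 = 143840
T = 143840 / 1389.6837 = 103.5 °C

T_f = 104 °C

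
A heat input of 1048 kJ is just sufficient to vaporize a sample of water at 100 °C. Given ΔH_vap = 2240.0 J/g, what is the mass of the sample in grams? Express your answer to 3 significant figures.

m = q / ΔH_vap = 1048000 J / 2240.0 J/g = 468 g

m = 468 g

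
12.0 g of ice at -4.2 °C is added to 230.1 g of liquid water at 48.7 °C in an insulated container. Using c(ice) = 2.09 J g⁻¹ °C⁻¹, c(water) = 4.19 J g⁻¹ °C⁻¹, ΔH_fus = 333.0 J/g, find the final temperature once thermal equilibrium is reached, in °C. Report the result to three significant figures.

T_f = 42.2 °C

Heat to bring ice to 0 °C and melt it: q₁ = 12.0×2.09×4.2 + 12.0×333.0 = 4101.3 J
Heat the water can supply cooling to 0 °C: 230.1×4.19×48.7 = 46952.6 J > q₁, so all ice melts.
Energy balance: 230.1×4.19×(48.7 − T) = 4101.3 + 12.0×4.19×(T − 0)
964.119(48.7 − T) = 4101.3 + 50.28 T
46952.6 − 4101.3 = 1014.399 T
T = 42851.3 / 1014.399 = 42.24 °C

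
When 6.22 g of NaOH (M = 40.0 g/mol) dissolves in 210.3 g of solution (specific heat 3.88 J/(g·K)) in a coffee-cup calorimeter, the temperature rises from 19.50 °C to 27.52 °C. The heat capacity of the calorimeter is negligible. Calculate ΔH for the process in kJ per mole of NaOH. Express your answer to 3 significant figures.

|ΔT| = |27.52 − 19.50| = 8.02 °C
|q_surr| = (210.3 × 3.88) × 8.02 = 815.964 × 8.02 = 6544 J
n(NaOH) = 6.22 / 40.0 = 0.1555 mol
Temperature rose, so q_rxn = −|q_surr| = -6.544 kJ
ΔH = q_rxn / n = -42.08 kJ/mol

ΔH = -42.1 kJ/mol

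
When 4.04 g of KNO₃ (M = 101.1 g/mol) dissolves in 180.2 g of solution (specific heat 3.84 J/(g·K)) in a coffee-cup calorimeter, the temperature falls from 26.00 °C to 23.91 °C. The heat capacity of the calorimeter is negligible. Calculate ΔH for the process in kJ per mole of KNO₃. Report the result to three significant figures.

|ΔT| = |23.91 − 26.00| = 2.09 °C
|q_surr| = (180.2 × 3.84) × 2.09 = 691.968 × 2.09 = 1446 J
n(KNO₃) = 4.04 / 101.1 = 0.03996 mol
Temperature fell, so q_rxn = +|q_surr| = 1.446 kJ
ΔH = q_rxn / n = 36.19 kJ/mol

ΔH = 36.2 kJ/mol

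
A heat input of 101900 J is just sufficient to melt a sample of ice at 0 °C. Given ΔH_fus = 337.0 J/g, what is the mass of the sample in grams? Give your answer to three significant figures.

m = 302 g

m = q / ΔH_fus = 101900 J / 337.0 J/g = 302 g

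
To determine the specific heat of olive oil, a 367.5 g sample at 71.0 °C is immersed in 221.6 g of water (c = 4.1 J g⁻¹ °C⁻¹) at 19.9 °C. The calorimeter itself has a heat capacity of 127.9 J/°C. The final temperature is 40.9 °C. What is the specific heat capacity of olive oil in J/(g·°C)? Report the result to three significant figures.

c = 1.97 J/(g·°C)

q_gained = (221.6 × 4.1 + 127.9) × (40.9 − 19.9) = 21770 J
q_lost = 367.5 × c × (71.0 − 40.9) = 11061.75 c
Set equal: c = 21770 / 11061.75 = 1.97 J/(g·°C)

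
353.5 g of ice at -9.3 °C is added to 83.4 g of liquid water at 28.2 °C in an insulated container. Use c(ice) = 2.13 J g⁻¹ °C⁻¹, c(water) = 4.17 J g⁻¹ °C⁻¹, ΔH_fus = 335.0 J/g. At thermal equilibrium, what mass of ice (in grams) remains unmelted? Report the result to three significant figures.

m_ice remaining = 345 g

Heat to warm all ice to 0 °C: 353.5×2.13×9.3 = 7002.5 J
Heat released by water cooling to 0 °C: 83.4×4.17×28.2 = 9807.3 J
9807.3 J < 7002.5 + 353.5×335.0 = 125425.0 J, so not all ice melts; final T = 0 °C.
Heat left for melting: 9807.3 − 7002.5 = 2804.8 J
Mass melted = 2804.8 / 335.0 = 8.373 g
Ice remaining = 353.5 − 8.373 = 345.127 g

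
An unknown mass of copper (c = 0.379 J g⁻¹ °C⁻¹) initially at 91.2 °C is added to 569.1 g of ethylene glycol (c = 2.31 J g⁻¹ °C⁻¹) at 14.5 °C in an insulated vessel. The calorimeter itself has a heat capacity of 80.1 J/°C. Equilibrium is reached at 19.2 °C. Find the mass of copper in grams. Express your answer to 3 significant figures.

q_gained = (569.1 × 2.31 + 80.1) × (19.2 − 14.5) = 6555 J
q_lost = m × 0.379 × (91.2 − 19.2) = 27.288 m
m = 6555 / 27.288 = 240 g

m = 240 g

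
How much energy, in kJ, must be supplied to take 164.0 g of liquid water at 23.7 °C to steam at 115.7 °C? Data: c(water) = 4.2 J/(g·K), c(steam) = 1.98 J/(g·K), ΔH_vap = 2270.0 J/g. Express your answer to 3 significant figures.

q1 (heat water 23.7→100.0 °C): 164.0 × 4.2 × 76.3 = 52555 J
q2 (vaporize at 100 °C): 164.0 × 2270.0 = 372280 J
q3 (heat steam 100.0→115.7 °C): 164.0 × 1.98 × 15.7 = 5098 J
Total: 52555 + 372280 + 5098 = 429933 J = 430 kJ

q = 430 kJ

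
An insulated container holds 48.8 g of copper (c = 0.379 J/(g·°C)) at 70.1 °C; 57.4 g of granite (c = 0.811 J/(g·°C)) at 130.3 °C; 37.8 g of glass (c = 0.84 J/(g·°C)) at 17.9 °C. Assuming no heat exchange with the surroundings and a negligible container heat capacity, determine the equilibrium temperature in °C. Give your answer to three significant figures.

Σ mᵢcᵢ(T − Tᵢ) = 0  ⇒  T = Σ mᵢcᵢTᵢ / Σ mᵢcᵢ
Σ mᵢcᵢ = 48.8×0.379 + 57.4×0.811 + 37.8×0.84 = 96.7986
Σ mᵢcᵢTᵢ = 18.4952×70.1 + 46.5514×130.3 + 31.752×17.9 = 7930.5
T = 7930.5 / 96.7986 = 81.93 °C

T_f = 81.9 °C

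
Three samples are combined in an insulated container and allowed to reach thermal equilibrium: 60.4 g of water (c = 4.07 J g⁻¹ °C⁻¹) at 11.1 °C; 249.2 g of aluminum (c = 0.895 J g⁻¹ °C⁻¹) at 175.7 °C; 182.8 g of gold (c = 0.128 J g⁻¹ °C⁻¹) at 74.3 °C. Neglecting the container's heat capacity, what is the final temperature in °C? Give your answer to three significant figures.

Σ mᵢcᵢ(T − Tᵢ) = 0  ⇒  T = Σ mᵢcᵢTᵢ / Σ mᵢcᵢ
Σ mᵢcᵢ = 60.4×4.07 + 249.2×0.895 + 182.8×0.128 = 492.2604
Σ mᵢcᵢTᵢ = 245.828×11.1 + 223.034×175.7 + 23.3984×74.3 = 43654
T = 43654 / 492.2604 = 88.68 °C

T_f = 88.7 °C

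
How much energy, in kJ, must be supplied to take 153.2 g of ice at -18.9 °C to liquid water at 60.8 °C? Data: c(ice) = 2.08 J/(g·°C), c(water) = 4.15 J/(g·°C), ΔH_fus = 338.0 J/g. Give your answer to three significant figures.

q1 (heat ice -18.9→0.0 °C): 153.2 × 2.08 × 18.9 = 6023 J
q2 (melt at 0 °C): 153.2 × 338.0 = 51782 J
q3 (heat water 0.0→60.8 °C): 153.2 × 4.15 × 60.8 = 38655 J
Total: 6023 + 51782 + 38655 = 96460 J = 96.5 kJ

q = 96.5 kJ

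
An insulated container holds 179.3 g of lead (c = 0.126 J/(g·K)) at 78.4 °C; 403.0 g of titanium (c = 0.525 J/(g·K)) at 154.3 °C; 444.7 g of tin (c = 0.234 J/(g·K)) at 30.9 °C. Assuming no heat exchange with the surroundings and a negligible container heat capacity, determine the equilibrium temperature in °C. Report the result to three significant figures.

Σ mᵢcᵢ(T − Tᵢ) = 0  ⇒  T = Σ mᵢcᵢTᵢ / Σ mᵢcᵢ
Σ mᵢcᵢ = 179.3×0.126 + 403.0×0.525 + 444.7×0.234 = 338.2266
Σ mᵢcᵢTᵢ = 22.5918×78.4 + 211.575×154.3 + 104.0598×30.9 = 37633
T = 37633 / 338.2266 = 111.3 °C

T_f = 111 °C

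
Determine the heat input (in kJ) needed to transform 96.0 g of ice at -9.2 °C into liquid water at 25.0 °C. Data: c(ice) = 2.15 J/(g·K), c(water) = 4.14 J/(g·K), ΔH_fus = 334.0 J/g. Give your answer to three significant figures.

q1 (heat ice -9.2→0.0 °C): 96.0 × 2.15 × 9.2 = 1899 J
q2 (melt at 0 °C): 96.0 × 334.0 = 32064 J
q3 (heat water 0.0→25.0 °C): 96.0 × 4.14 × 25.0 = 9936 J
Total: 1899 + 32064 + 9936 = 43899 J = 43.9 kJ

q = 43.9 kJ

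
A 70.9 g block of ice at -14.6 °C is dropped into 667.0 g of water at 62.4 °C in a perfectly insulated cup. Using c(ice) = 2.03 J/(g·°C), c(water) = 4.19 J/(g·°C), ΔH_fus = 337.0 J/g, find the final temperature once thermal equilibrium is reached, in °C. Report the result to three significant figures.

T_f = 48.0 °C

Heat to bring ice to 0 °C and melt it: q₁ = 70.9×2.03×14.6 + 70.9×337.0 = 25995 J
Heat the water can supply cooling to 0 °C: 667.0×4.19×62.4 = 174391 J > q₁, so all ice melts.
Energy balance: 667.0×4.19×(62.4 − T) = 25995 + 70.9×4.19×(T − 0)
2794.73(62.4 − T) = 25995 + 297.071 T
174391 − 25995 = 3091.801 T
T = 148396 / 3091.801 = 48.00 °C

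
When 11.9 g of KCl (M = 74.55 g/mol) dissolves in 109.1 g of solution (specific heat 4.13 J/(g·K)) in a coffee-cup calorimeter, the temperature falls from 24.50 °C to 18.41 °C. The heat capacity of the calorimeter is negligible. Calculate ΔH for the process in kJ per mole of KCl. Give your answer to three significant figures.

ΔH = 17.2 kJ/mol

|ΔT| = |18.41 − 24.50| = 6.09 °C
|q_surr| = (109.1 × 4.13) × 6.09 = 450.583 × 6.09 = 2744 J
n(KCl) = 11.9 / 74.55 = 0.1596 mol
Temperature fell, so q_rxn = +|q_surr| = 2.744 kJ
ΔH = q_rxn / n = 17.19 kJ/mol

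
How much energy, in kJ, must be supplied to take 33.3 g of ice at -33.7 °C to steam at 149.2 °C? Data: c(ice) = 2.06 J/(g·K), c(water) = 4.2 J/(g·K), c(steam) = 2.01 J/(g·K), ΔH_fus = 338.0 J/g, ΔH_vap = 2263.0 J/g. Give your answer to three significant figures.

q = 106 kJ

q1 (heat ice -33.7→0.0 °C): 33.3 × 2.06 × 33.7 = 2312 J
q2 (melt at 0 °C): 33.3 × 338.0 = 11255 J
q3 (heat water 0.0→100.0 °C): 33.3 × 4.2 × 100.0 = 13986 J
q4 (vaporize at 100 °C): 33.3 × 2263.0 = 75358 J
q5 (heat steam 100.0→149.2 °C): 33.3 × 2.01 × 49.2 = 3293 J
Total: 2312 + 11255 + 13986 + 75358 + 3293 = 106204 J = 106 kJ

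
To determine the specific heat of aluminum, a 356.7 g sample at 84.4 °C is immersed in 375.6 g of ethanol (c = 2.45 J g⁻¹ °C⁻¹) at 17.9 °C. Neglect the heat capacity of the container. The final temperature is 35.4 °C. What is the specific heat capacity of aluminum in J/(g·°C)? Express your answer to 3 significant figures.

c = 0.921 J/(g·°C)

q_gained = (375.6 × 2.45) × (35.4 − 17.9) = 16100 J
q_lost = 356.7 × c × (84.4 − 35.4) = 17478.3 c
Set equal: c = 16100 / 17478.3 = 0.921 J/(g·°C)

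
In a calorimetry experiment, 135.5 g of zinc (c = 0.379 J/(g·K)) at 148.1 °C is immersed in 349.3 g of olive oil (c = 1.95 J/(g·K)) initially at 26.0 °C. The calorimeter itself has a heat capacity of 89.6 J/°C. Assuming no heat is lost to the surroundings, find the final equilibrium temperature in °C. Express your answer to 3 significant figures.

Heat lost by zinc = heat gained by olive oil + calorimeter.
(135.5)(0.379)(148.1 − T) = [(349.3)(1.95) + 89.6](T − 26.0)
51.3545 (148.1 − T) = 770.735 (T − 26.0)
7605.6 − 51.3545 T = 770.735 T − 20039
27644.6 = 822.0895 T
T = 33.63 °C

T_f = 33.6 °C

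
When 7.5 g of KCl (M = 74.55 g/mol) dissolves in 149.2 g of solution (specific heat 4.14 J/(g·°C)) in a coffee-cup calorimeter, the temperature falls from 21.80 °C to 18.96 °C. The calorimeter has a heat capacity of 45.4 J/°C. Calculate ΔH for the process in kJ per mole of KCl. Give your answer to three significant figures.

|ΔT| = |18.96 − 21.80| = 2.84 °C
|q_surr| = (149.2 × 4.14 + 45.4) × 2.84 = 663.088 × 2.84 = 1883 J
n(KCl) = 7.5 / 74.55 = 0.1006 mol
Temperature fell, so q_rxn = +|q_surr| = 1.883 kJ
ΔH = q_rxn / n = 18.72 kJ/mol

ΔH = 18.7 kJ/mol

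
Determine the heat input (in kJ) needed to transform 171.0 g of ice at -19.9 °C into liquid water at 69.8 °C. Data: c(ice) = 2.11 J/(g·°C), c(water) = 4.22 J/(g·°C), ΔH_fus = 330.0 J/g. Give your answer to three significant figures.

q = 114 kJ

q1 (heat ice -19.9→0.0 °C): 171.0 × 2.11 × 19.9 = 7180 J
q2 (melt at 0 °C): 171.0 × 330.0 = 56430 J
q3 (heat water 0.0→69.8 °C): 171.0 × 4.22 × 69.8 = 50369 J
Total: 7180 + 56430 + 50369 = 113979 J = 114 kJ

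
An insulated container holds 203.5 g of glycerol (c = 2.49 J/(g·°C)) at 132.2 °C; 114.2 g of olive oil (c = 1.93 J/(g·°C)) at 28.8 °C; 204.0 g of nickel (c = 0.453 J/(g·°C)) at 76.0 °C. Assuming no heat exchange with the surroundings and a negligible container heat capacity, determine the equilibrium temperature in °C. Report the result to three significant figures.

T_f = 98.1 °C

Σ mᵢcᵢ(T − Tᵢ) = 0  ⇒  T = Σ mᵢcᵢTᵢ / Σ mᵢcᵢ
Σ mᵢcᵢ = 203.5×2.49 + 114.2×1.93 + 204.0×0.453 = 819.533
Σ mᵢcᵢTᵢ = 506.715×132.2 + 220.406×28.8 + 92.412×76.0 = 80359
T = 80359 / 819.533 = 98.05 °C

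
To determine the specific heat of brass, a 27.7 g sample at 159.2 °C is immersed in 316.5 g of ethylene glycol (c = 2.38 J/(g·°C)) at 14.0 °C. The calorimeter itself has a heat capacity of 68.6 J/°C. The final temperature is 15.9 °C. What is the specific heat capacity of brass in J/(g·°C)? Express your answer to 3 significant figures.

q_gained = (316.5 × 2.38 + 68.6) × (15.9 − 14.0) = 1561.6 J
q_lost = 27.7 × c × (159.2 − 15.9) = 3969.41 c
Set equal: c = 1561.6 / 3969.41 = 0.393 J/(g·°C)

c = 0.393 J/(g·°C)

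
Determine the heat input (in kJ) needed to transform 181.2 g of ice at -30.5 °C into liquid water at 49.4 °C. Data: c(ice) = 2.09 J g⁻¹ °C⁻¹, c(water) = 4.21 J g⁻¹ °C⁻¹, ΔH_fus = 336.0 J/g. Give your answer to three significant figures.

q1 (heat ice -30.5→0.0 °C): 181.2 × 2.09 × 30.5 = 11551 J
q2 (melt at 0 °C): 181.2 × 336.0 = 60883 J
q3 (heat water 0.0→49.4 °C): 181.2 × 4.21 × 49.4 = 37685 J
Total: 11551 + 60883 + 37685 = 110119 J = 110 kJ

q = 110 kJ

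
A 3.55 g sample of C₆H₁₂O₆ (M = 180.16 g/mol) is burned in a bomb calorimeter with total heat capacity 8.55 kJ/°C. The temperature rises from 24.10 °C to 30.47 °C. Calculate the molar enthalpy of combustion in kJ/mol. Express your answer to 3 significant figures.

ΔH = -2760 kJ/mol

ΔT = 30.47 − 24.10 = 6.37 °C
q_cal = C_cal × ΔT = 8.55 × 6.37 = 54.4635 kJ
n = 3.55 / 180.16 = 0.01970 mol
q_rxn = −q_cal = -54.4635 kJ
ΔH = -54.4635 / 0.01970 = -2764.6 kJ/mol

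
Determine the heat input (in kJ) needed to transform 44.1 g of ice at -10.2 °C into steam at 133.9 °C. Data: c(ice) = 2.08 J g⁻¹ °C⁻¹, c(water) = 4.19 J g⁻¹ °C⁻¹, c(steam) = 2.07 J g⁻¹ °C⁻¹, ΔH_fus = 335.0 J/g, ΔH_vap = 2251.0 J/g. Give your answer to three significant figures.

q1 (heat ice -10.2→0.0 °C): 44.1 × 2.08 × 10.2 = 936 J
q2 (melt at 0 °C): 44.1 × 335.0 = 14774 J
q3 (heat water 0.0→100.0 °C): 44.1 × 4.19 × 100.0 = 18478 J
q4 (vaporize at 100 °C): 44.1 × 2251.0 = 99269 J
q5 (heat steam 100.0→133.9 °C): 44.1 × 2.07 × 33.9 = 3095 J
Total: 936 + 14774 + 18478 + 99269 + 3095 = 136552 J = 137 kJ

q = 137 kJ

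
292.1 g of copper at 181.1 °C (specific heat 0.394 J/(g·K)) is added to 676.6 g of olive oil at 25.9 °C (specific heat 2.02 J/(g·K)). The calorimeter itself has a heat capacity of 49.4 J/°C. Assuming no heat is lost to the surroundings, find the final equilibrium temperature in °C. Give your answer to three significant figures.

Heat lost by copper = heat gained by olive oil + calorimeter.
(292.1)(0.394)(181.1 − T) = [(676.6)(2.02) + 49.4](T − 25.9)
115.0874 (181.1 − T) = 1416.132 (T − 25.9)
20842 − 115.0874 T = 1416.132 T − 36678
57520 = 1531.2194 T
T = 37.56 °C

T_f = 37.6 °C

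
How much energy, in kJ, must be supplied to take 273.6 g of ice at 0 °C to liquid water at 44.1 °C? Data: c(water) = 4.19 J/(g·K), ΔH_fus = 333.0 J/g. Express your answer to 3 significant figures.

q1 (melt at 0 °C): 273.6 × 333.0 = 91109 J
q2 (heat water 0.0→44.1 °C): 273.6 × 4.19 × 44.1 = 50556 J
Total: 91109 + 50556 = 141665 J = 142 kJ

q = 142 kJ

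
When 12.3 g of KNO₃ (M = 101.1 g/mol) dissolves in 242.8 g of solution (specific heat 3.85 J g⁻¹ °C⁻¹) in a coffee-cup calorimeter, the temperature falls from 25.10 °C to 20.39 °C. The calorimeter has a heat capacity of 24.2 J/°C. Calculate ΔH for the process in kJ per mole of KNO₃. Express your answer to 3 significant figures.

|ΔT| = |20.39 − 25.10| = 4.71 °C
|q_surr| = (242.8 × 3.85 + 24.2) × 4.71 = 958.98 × 4.71 = 4517 J
n(KNO₃) = 12.3 / 101.1 = 0.1217 mol
Temperature fell, so q_rxn = +|q_surr| = 4.517 kJ
ΔH = q_rxn / n = 37.12 kJ/mol

ΔH = 37.1 kJ/mol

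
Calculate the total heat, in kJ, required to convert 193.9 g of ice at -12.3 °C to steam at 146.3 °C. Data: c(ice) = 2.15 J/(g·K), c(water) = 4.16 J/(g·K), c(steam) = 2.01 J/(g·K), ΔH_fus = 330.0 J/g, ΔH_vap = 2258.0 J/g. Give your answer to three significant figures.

q = 606 kJ

q1 (heat ice -12.3→0.0 °C): 193.9 × 2.15 × 12.3 = 5128 J
q2 (melt at 0 °C): 193.9 × 330.0 = 63987 J
q3 (heat water 0.0→100.0 °C): 193.9 × 4.16 × 100.0 = 80662 J
q4 (vaporize at 100 °C): 193.9 × 2258.0 = 437826 J
q5 (heat steam 100.0→146.3 °C): 193.9 × 2.01 × 46.3 = 18045 J
Total: 5128 + 63987 + 80662 + 437826 + 18045 = 605648 J = 606 kJ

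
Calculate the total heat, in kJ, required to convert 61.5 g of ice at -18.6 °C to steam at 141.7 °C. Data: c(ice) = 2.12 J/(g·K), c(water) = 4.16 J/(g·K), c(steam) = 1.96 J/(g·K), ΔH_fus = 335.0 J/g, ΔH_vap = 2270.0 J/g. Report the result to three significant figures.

q1 (heat ice -18.6→0.0 °C): 61.5 × 2.12 × 18.6 = 2425 J
q2 (melt at 0 °C): 61.5 × 335.0 = 20603 J
q3 (heat water 0.0→100.0 °C): 61.5 × 4.16 × 100.0 = 25584 J
q4 (vaporize at 100 °C): 61.5 × 2270.0 = 139605 J
q5 (heat steam 100.0→141.7 °C): 61.5 × 1.96 × 41.7 = 5027 J
Total: 2425 + 20603 + 25584 + 139605 + 5027 = 193244 J = 193 kJ

q = 193 kJ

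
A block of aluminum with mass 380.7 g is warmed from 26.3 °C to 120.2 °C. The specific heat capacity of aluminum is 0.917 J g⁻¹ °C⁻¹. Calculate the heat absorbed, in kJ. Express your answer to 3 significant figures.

q = m c ΔT = 380.7 × 0.917 × (120.2 − 26.3)
q = 380.7 × 0.917 × 93.9 = 32780 J = 32.8 kJ

q = 32.8 kJ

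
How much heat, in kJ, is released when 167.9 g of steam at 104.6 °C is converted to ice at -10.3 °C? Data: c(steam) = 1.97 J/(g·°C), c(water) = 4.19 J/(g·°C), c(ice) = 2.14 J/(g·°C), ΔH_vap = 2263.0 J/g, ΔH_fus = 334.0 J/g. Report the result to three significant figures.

q1 (cool steam 104.6→100 °C): 167.9 × 1.97 × 4.6 = 1522 J
q2 (condense at 100 °C): 167.9 × 2263.0 = 379958 J
q3 (cool water 100→0 °C): 167.9 × 4.19 × 100.0 = 70350 J
q4 (freeze at 0 °C): 167.9 × 334.0 = 56079 J
q5 (cool ice 0→-10.3 °C): 167.9 × 2.14 × 10.3 = 3701 J
Total: 1522 + 379958 + 70350 + 56079 + 3701 = 511610 J = 512 kJ

q = 512 kJ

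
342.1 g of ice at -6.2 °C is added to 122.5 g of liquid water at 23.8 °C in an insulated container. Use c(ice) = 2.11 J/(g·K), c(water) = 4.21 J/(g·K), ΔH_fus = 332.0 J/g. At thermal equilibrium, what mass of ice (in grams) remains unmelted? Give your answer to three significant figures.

Heat to warm all ice to 0 °C: 342.1×2.11×6.2 = 4475.4 J
Heat released by water cooling to 0 °C: 122.5×4.21×23.8 = 12274 J
12274 J < 4475.4 + 342.1×332.0 = 118052.6 J, so not all ice melts; final T = 0 °C.
Heat left for melting: 12274 − 4475.4 = 7798.6 J
Mass melted = 7798.6 / 332.0 = 23.49 g
Ice remaining = 342.1 − 23.49 = 318.61 g

m_ice remaining = 319 g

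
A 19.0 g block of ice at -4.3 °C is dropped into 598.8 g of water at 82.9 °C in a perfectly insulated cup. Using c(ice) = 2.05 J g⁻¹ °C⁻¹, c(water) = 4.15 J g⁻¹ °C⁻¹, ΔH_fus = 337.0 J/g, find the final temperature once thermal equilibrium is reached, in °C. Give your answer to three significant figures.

T_f = 77.8 °C

Heat to bring ice to 0 °C and melt it: q₁ = 19.0×2.05×4.3 + 19.0×337.0 = 6570.5 J
Heat the water can supply cooling to 0 °C: 598.8×4.15×82.9 = 206008 J > q₁, so all ice melts.
Energy balance: 598.8×4.15×(82.9 − T) = 6570.5 + 19.0×4.15×(T − 0)
2485.02(82.9 − T) = 6570.5 + 78.85 T
206008 − 6570.5 = 2563.87 T
T = 199437.5 / 2563.87 = 77.79 °C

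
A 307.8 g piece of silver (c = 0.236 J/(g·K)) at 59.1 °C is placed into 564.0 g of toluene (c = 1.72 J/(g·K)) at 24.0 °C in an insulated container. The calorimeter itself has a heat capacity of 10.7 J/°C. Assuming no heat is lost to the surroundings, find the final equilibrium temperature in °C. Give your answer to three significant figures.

T_f = 26.4 °C

Heat lost by silver = heat gained by toluene + calorimeter.
(307.8)(0.236)(59.1 − T) = [(564.0)(1.72) + 10.7](T − 24.0)
72.6408 (59.1 − T) = 980.78 (T − 24.0)
4293.1 − 72.6408 T = 980.78 T − 23539
27832.1 = 1053.4208 T
T = 26.42 °C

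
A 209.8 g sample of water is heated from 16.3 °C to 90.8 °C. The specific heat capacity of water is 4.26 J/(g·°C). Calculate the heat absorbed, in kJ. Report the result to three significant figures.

q = m c ΔT = 209.8 × 4.26 × (90.8 − 16.3)
q = 209.8 × 4.26 × 74.5 = 66580 J = 66.6 kJ

q = 66.6 kJ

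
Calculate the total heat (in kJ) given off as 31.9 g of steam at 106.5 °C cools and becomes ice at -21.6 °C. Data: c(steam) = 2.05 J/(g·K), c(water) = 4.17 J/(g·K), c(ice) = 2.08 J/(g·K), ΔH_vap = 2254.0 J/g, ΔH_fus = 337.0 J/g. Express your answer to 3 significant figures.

q = 97.8 kJ

q1 (cool steam 106.5→100 °C): 31.9 × 2.05 × 6.5 = 425 J
q2 (condense at 100 °C): 31.9 × 2254.0 = 71903 J
q3 (cool water 100→0 °C): 31.9 × 4.17 × 100.0 = 13302 J
q4 (freeze at 0 °C): 31.9 × 337.0 = 10750 J
q5 (cool ice 0→-21.6 °C): 31.9 × 2.08 × 21.6 = 1433 J
Total: 425 + 71903 + 13302 + 10750 + 1433 = 97813 J = 97.8 kJ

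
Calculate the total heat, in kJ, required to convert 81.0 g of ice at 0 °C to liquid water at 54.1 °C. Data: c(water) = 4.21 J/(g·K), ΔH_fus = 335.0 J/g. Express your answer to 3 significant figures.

q = 45.6 kJ

q1 (melt at 0 °C): 81.0 × 335.0 = 27135 J
q2 (heat water 0.0→54.1 °C): 81.0 × 4.21 × 54.1 = 18449 J
Total: 27135 + 18449 = 45584 J = 45.6 kJ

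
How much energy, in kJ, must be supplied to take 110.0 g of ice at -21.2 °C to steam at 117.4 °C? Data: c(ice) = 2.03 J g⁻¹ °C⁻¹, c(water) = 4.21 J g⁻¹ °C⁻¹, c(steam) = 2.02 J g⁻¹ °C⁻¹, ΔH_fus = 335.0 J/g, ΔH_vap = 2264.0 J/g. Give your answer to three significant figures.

q1 (heat ice -21.2→0.0 °C): 110.0 × 2.03 × 21.2 = 4734 J
q2 (melt at 0 °C): 110.0 × 335.0 = 36850 J
q3 (heat water 0.0→100.0 °C): 110.0 × 4.21 × 100.0 = 46310 J
q4 (vaporize at 100 °C): 110.0 × 2264.0 = 249040 J
q5 (heat steam 100.0→117.4 °C): 110.0 × 2.02 × 17.4 = 3866 J
Total: 4734 + 36850 + 46310 + 249040 + 3866 = 340800 J = 341 kJ

q = 341 kJ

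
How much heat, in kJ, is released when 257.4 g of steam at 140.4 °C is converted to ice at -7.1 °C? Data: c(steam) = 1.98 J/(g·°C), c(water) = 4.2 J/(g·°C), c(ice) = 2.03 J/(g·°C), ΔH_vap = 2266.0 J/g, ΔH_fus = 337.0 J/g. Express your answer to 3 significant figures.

q = 802 kJ

q1 (cool steam 140.4→100 °C): 257.4 × 1.98 × 40.4 = 20590 J
q2 (condense at 100 °C): 257.4 × 2266.0 = 583268 J
q3 (cool water 100→0 °C): 257.4 × 4.2 × 100.0 = 108108 J
q4 (freeze at 0 °C): 257.4 × 337.0 = 86744 J
q5 (cool ice 0→-7.1 °C): 257.4 × 2.03 × 7.1 = 3710 J
Total: 20590 + 583268 + 108108 + 86744 + 3710 = 802420 J = 802 kJ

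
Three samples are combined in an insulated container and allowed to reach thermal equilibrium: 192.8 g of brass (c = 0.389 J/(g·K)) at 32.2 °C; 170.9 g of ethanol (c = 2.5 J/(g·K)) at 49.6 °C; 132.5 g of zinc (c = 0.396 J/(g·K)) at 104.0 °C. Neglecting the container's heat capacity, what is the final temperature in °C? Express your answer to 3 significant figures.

T_f = 52.4 °C

Σ mᵢcᵢ(T − Tᵢ) = 0  ⇒  T = Σ mᵢcᵢTᵢ / Σ mᵢcᵢ
Σ mᵢcᵢ = 192.8×0.389 + 170.9×2.5 + 132.5×0.396 = 554.7192
Σ mᵢcᵢTᵢ = 74.9992×32.2 + 427.25×49.6 + 52.47×104.0 = 29063
T = 29063 / 554.7192 = 52.39 °C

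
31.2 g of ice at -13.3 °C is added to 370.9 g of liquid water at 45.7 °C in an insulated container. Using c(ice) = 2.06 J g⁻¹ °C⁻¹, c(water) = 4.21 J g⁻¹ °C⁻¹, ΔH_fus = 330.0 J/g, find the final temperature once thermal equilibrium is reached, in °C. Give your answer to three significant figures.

Heat to bring ice to 0 °C and melt it: q₁ = 31.2×2.06×13.3 + 31.2×330.0 = 11151 J
Heat the water can supply cooling to 0 °C: 370.9×4.21×45.7 = 71360.0 J > q₁, so all ice melts.
Energy balance: 370.9×4.21×(45.7 − T) = 11151 + 31.2×4.21×(T − 0)
1561.489(45.7 − T) = 11151 + 131.352 T
71360.0 − 11151 = 1692.841 T
T = 60209.0 / 1692.841 = 35.57 °C

T_f = 35.6 °C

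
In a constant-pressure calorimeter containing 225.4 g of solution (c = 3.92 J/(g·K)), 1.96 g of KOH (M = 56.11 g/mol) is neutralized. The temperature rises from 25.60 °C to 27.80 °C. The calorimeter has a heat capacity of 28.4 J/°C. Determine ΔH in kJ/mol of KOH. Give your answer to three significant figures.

ΔH = -57.4 kJ/mol

|ΔT| = |27.80 − 25.60| = 2.20 °C
|q_surr| = (225.4 × 3.92 + 28.4) × 2.20 = 911.968 × 2.20 = 2006 J
n(KOH) = 1.96 / 56.11 = 0.03493 mol
Temperature rose, so q_rxn = −|q_surr| = -2.006 kJ
ΔH = q_rxn / n = -57.43 kJ/mol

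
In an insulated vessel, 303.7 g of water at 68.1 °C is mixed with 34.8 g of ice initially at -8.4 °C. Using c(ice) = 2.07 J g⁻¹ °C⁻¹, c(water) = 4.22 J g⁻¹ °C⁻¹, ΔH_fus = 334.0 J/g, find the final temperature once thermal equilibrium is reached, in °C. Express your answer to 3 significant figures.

T_f = 52.5 °C

Heat to bring ice to 0 °C and melt it: q₁ = 34.8×2.07×8.4 + 34.8×334.0 = 12228 J
Heat the water can supply cooling to 0 °C: 303.7×4.22×68.1 = 87277.9 J > q₁, so all ice melts.
Energy balance: 303.7×4.22×(68.1 − T) = 12228 + 34.8×4.22×(T − 0)
1281.614(68.1 − T) = 12228 + 146.856 T
87277.9 − 12228 = 1428.470 T
T = 75049.9 / 1428.470 = 52.54 °C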